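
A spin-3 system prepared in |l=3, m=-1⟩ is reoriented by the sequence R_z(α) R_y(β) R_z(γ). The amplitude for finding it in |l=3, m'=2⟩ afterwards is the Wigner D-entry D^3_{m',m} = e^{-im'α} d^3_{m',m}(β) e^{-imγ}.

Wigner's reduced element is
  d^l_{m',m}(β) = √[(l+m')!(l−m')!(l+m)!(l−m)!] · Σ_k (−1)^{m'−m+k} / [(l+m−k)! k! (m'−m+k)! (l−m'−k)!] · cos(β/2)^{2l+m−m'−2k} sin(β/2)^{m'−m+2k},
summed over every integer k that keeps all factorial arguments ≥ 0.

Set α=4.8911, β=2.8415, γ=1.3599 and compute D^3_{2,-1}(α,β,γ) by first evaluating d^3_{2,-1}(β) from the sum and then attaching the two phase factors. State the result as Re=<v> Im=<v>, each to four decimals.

First d^3_{2,-1}(β=2.8415), then the phase factors e^{-i(2)α} and e^{-i(-1)γ}:
c=cos(2.8415/2)=0.149484, s=sin(2.8415/2)=0.988764; N=√[120·1·2·24]=75.894664
The bounds max(0,m−m')=0 and min(l+m,l−m')=1 give 2 terms
  k=0: (−1)^3·75.8947/(12)·0.1495^3·0.9888^3 = -0.020422
  k=1: (−1)^4·75.8947/(24)·0.1495^1·0.9888^5 = +0.446743
d^3_{2,-1}(2.8415) = -0.020422 +0.446743 = +0.426322
D = (-0.936802+0.349860i)·(+0.426322)·(+0.209336+0.977844i) = -0.229453-0.359307i

Re=-0.2295 Im=-0.3593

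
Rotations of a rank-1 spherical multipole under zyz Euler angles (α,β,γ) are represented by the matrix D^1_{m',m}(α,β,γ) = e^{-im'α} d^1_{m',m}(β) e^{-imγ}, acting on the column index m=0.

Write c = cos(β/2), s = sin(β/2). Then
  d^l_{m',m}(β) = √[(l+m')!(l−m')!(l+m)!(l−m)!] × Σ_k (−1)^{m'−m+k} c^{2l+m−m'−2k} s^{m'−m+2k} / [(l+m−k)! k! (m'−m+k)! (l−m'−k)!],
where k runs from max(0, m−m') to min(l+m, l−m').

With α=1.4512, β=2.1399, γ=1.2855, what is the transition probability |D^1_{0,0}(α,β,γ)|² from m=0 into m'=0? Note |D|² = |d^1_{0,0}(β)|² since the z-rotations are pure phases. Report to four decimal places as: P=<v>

P=0.2904

D^1_{0,0}(1.4512,2.1399,1.2855) = e^{-i·0·1.4512}·d^1_{0,0}(2.1399)·e^{-i·0·1.2855}. Compute d first:
Half-angle: c=0.480168, s=0.877176. N=√(1·1·1·1)=1.000000
k: max(0,(0)−(0))=0 … min(1+(0),1−(0))=1
  k=0: (−1)^0·1.0000/(1)·0.4802^2·0.8772^0 = +0.230561
  k=1: (−1)^1·1.0000/(1)·0.4802^0·0.8772^2 = -0.769439
d^1_{0,0}(2.1399) = +0.230561 -0.769439 = -0.538877
|D^1_{0,0}|² = |d^1_{0,0}(β)|² = (-0.538877)² = 0.290389 (the z-rotation phases have unit modulus)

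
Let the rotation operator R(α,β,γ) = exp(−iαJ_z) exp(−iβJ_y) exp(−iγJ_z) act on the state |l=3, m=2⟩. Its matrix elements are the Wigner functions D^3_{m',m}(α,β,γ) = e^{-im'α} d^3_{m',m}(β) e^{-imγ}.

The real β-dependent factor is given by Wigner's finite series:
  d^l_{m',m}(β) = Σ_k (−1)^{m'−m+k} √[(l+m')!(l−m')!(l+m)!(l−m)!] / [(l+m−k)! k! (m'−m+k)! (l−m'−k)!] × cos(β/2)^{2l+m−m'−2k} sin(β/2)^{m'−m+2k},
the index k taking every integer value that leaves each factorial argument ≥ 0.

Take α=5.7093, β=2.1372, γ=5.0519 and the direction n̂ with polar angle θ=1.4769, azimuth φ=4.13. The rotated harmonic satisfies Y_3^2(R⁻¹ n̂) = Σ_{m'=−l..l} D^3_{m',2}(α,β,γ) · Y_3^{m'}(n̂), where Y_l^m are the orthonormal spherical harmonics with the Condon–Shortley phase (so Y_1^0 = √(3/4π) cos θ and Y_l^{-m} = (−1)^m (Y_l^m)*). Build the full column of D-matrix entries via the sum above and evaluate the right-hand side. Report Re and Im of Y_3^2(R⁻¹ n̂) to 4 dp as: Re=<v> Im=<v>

Need the full column D^3_{m',2} for m'=−3..3 at α=5.7093, β=2.1372, γ=5.0519.
cos(β/2)=0.481352, sin(β/2)=0.876527
d^3_{-3,2}: single k=5 term ⇒ +0.610051;  D = +0.450127+0.411762i
d^3_{-2,2}: k∈[4..5] ⇒ +0.683845 -0.453517 = +0.230328;  D = +0.058321+0.222822i
d^3_{-1,2}: k∈[3..4] ⇒ +0.475023 -0.787572 = -0.312549;  D = +0.097691-0.296890i
d^3_{0,2}: k∈[2..3] ⇒ +0.225914 -0.749114 = -0.523201;  D = +0.407148-0.328587i
d^3_{1,2}: k∈[1..2] ⇒ +0.071627 -0.475023 = -0.403396;  D = +0.401168-0.042334i
d^3_{2,2}: k∈[0..1] ⇒ +0.012439 -0.206230 = -0.193791;  D = +0.172888+0.087549i
d^3_{3,2}: single k=0 term ⇒ -0.055482;  D = +0.027960+0.047922i
Y_3^{m'}(θ=1.4769,φ=4.13) and Σ D·Y over m':
  (+0.4501+0.4118i)·(+0.4053+0.0722i)  (+0.0583+0.2228i)·(-0.0375-0.0873i)  (+0.0977-0.2969i)·(+0.1692-0.2569i)  (+0.4071-0.3286i)·(-0.1034+0.0000i)  (+0.4012-0.0423i)·(-0.1692-0.2569i)  (+0.1729+0.0875i)·(-0.0375+0.0873i)  (+0.0280+0.0479i)·(-0.4053+0.0722i)
Y_3^2(R⁻¹ n̂) = -0.039559+0.043130i

Re=-0.0396 Im=0.0431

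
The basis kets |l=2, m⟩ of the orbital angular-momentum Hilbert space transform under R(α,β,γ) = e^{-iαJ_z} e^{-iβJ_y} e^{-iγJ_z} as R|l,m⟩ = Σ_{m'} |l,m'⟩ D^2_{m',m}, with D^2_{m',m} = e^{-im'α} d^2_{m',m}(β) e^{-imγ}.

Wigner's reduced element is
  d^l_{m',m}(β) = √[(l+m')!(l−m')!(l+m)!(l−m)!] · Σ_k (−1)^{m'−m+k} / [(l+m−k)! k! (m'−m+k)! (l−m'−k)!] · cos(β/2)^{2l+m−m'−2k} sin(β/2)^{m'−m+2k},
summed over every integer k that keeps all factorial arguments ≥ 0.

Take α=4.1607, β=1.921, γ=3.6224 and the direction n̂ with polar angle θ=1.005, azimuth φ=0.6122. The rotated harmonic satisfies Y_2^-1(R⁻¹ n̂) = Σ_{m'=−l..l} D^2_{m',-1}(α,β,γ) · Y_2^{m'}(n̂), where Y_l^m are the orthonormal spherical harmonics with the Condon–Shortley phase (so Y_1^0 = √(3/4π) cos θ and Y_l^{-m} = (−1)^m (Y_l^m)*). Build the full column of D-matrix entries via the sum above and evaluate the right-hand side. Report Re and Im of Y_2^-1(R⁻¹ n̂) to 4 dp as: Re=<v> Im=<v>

Re=-0.0395 Im=-0.2862

Need the full column D^2_{m',-1} for m'=−2..2 at α=4.1607, β=1.921, γ=3.6224.
cos(β/2)=0.573110, sin(β/2)=0.819478
d^2_{-2,-1}: single k=1 term ⇒ +0.308519;  D = +0.250635-0.179905i
d^2_{-1,-1}: k∈[0..1] ⇒ +0.107883 -0.661717 = -0.553834;  D = -0.039224-0.552444i
d^2_{0,-1}: k∈[0..1] ⇒ -0.377857 +0.772549 = +0.394692;  D = -0.349942-0.182543i
d^2_{1,-1}: k∈[0..1] ⇒ +0.661717 -0.450972 = +0.210745;  D = +0.180942-0.108044i
d^2_{2,-1}: single k=0 term ⇒ -0.630784;  D = +0.008445-0.630727i
Y_2^{m'}(θ=1.005,φ=0.6122) and Σ D·Y over m':
  (+0.2506-0.1799i)·(+0.0935-0.2589i)  (-0.0392-0.5524i)·(+0.2861-0.2009i)  (-0.3499-0.1825i)·(-0.0435+0.0000i)  (+0.1809-0.1080i)·(-0.2861-0.2009i)  (+0.0084-0.6307i)·(+0.0935+0.2589i)
Y_2^-1(R⁻¹ n̂) = -0.039546-0.286152i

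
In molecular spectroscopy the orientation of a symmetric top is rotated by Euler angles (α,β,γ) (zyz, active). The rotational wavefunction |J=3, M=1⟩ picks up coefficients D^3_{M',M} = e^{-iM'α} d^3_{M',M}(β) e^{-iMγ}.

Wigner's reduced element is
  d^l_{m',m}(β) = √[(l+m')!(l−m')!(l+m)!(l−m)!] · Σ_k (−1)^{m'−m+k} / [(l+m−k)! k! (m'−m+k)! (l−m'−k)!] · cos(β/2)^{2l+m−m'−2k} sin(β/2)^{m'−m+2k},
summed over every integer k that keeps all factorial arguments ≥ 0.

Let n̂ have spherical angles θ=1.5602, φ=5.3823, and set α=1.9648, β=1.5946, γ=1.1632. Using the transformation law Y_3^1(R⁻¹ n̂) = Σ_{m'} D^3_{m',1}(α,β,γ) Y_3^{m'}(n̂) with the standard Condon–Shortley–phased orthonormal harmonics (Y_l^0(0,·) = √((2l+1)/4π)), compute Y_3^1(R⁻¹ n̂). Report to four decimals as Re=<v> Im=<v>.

Re=0.2875 Im=0.1399

Need the full column D^3_{m',1} for m'=−3..3 at α=1.9648, β=1.5946, γ=1.1632.
cos(β/2)=0.698641, sin(β/2)=0.715472
d^3_{-3,1}: single k=4 term ⇒ +0.495365;  D = +0.009318-0.495277i
d^3_{-2,1}: k∈[3..4] ⇒ +0.789898 -0.414208 = +0.375690;  D = -0.349556+0.137672i
d^3_{-1,1}: k∈[2..4] ⇒ +0.731734 -1.023221 +0.134140 = -0.157348;  D = -0.109444-0.113050i
d^3_{0,1}: k∈[1..3] ⇒ +0.412528 -1.297934 +0.453742 = -0.431664;  D = -0.171113+0.396300i
d^3_{1,1}: k∈[0..2] ⇒ +0.116285 -0.975646 +0.767416 = -0.091944;  D = +0.091936+0.001250i
d^3_{2,1}: k∈[0..1] ⇒ -0.376585 +0.789898 = +0.413312;  D = +0.153464+0.383766i
d^3_{3,1}: single k=0 term ⇒ +0.472332;  D = +0.337638-0.330301i
Y_3^{m'}(θ=1.5602,φ=5.3823) and Σ D·Y over m':
  (+0.0093-0.4953i)·(-0.3776+0.1773i)  (-0.3496+0.1377i)·(-0.0025+0.0105i)  (-0.1094-0.1130i)·(-0.2005-0.2532i)  (-0.1711+0.3963i)·(-0.0119+0.0000i)  (+0.0919+0.0012i)·(+0.2005-0.2532i)  (+0.1535+0.3838i)·(-0.0025-0.0105i)  (+0.3376-0.3303i)·(+0.3776+0.1773i)
Y_3^1(R⁻¹ n̂) = +0.287526+0.139865i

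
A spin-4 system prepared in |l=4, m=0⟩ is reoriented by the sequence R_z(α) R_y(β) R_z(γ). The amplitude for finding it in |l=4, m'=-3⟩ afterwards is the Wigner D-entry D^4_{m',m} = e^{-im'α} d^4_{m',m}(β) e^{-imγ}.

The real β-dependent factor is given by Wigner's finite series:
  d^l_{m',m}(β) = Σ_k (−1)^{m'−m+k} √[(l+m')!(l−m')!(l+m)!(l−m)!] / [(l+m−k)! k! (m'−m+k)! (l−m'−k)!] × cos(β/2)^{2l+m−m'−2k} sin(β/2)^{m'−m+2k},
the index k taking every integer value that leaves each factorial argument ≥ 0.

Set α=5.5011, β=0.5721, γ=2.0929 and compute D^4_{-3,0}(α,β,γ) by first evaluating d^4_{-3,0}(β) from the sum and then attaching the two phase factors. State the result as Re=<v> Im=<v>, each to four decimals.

Re=-0.1381 Im=-0.1409

First d^4_{-3,0}(β=0.5721), then the phase factors e^{-i(-3)α} and e^{-i(0)γ}:
With c≡cos(β/2)=0.959366 and s≡sin(β/2)=0.282165, N=[1·5040·24·24]^{1/2}=1703.830978
The bounds max(0,m−m')=3 and min(l+m,l−m')=4 give 2 terms
  k=3: (−1)^0·1703.8310/(144)·0.9594^5·0.2822^3 = +0.216020
  k=4: (−1)^1·1703.8310/(144)·0.9594^3·0.2822^5 = -0.018687
d^4_{-3,0}(0.5721) = +0.216020 -0.018687 = +0.197334
Phases: e^{-i·(-3)·5.5011}=-0.700044-0.714099i, e^{-i·(0)·2.0929}=+1.000000+0.000000i ⇒ D=-0.138142-0.140916i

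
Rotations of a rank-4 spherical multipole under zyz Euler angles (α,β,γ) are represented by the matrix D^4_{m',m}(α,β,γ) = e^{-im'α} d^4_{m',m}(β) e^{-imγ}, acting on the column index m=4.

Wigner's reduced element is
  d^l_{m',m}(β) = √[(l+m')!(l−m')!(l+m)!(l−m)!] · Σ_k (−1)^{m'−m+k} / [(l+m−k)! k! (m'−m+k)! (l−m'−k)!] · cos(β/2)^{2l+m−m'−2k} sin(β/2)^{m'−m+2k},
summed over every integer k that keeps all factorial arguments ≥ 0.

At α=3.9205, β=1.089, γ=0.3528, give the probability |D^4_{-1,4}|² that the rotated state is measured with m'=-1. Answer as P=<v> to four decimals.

P=0.0305

Split into d^4_{-1,4}(β=1.089) × two z-phases.
Half-angle: c=0.855386, s=0.517990. N=√(6·120·40320·1)=5387.986637
Admissible k: 5..5 (factorial args all ≥0)
  k=5: (−1)^0·5387.9866/(720)·0.8554^3·0.5180^5 = +0.174659
d^4_{-1,4}(1.089) = +0.174659
|D^4_{-1,4}|² = |d^4_{-1,4}(β)|² = (+0.174659)² = 0.030506 (the z-rotation phases have unit modulus)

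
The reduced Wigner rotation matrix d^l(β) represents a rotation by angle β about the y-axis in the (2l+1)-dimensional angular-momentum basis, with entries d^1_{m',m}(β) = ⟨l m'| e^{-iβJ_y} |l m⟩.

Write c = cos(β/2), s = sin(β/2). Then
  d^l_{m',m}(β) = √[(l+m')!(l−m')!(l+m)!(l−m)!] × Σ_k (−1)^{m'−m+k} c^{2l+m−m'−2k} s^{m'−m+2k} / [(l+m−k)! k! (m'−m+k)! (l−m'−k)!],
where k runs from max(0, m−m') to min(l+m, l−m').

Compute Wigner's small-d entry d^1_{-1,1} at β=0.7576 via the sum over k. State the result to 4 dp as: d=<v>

d=0.1368

d^1_{-1,1}(β=0.7576) via Wigner's sum:
With c≡cos(β/2)=0.929109 and s≡sin(β/2)=0.369806, N=[1·2·2·1]^{1/2}=2.000000
k: max(0,(1)−(-1))=2 … min(1+(1),1−(-1))=2
  k=2: (−1)^0·2.0000/(2)·0.9291^0·0.3698^2 = +0.136756
d^1_{-1,1}(0.7576) = +0.136756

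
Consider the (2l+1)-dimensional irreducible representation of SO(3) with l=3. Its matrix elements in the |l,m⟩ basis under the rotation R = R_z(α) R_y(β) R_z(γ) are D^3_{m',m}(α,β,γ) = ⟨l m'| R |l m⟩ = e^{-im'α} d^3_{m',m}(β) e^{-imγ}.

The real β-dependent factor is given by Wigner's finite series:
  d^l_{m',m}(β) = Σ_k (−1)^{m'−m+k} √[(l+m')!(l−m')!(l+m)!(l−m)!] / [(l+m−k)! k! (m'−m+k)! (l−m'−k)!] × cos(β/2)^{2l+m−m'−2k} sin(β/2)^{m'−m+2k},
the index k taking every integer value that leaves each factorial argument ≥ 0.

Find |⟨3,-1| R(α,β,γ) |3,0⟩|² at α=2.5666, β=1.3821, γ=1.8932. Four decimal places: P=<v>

Split into d^3_{-1,0}(β=1.3821) × two z-phases.
Half-angle: c=0.770577, s=0.637347. N=√(2·24·6·6)=41.569219
Admissible k: 1..3 (factorial args all ≥0)
  k=1: (−1)^0·41.5692/(12)·0.7706^5·0.6373^1 = +0.599856
  k=2: (−1)^1·41.5692/(4)·0.7706^3·0.6373^3 = -1.231083
  k=3: (−1)^2·41.5692/(12)·0.7706^1·0.6373^5 = +0.280728
d^3_{-1,0}(1.3821) = +0.599856 -1.231083 +0.280728 = -0.350499
|D^3_{-1,0}|² = |d^3_{-1,0}(β)|² = (-0.350499)² = 0.122850 (the z-rotation phases have unit modulus)

P=0.1228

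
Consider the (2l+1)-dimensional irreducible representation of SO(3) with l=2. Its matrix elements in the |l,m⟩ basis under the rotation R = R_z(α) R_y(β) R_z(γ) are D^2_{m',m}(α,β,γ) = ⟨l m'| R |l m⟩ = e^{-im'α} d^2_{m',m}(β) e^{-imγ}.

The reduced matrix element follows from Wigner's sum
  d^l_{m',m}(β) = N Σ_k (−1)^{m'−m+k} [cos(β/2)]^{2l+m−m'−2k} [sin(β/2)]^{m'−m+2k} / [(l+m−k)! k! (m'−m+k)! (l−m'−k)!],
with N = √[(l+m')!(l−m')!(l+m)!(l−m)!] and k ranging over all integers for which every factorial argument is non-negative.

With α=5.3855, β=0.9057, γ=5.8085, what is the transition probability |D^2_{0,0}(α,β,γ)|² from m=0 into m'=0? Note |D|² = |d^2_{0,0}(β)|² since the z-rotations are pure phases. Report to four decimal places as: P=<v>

P=0.0051

D^2_{0,0}(5.3855,0.9057,5.8085) = e^{-i·0·5.3855}·d^2_{0,0}(0.9057)·e^{-i·0·5.8085}. Compute d first:
Half-angle: c=0.899204, s=0.437530. N=√(2·2·2·2)=4.000000
k∈{0,1,2} keeps every argument non-negative
  k=0: (−1)^0·4.0000/(4)·0.8992^4·0.4375^0 = +0.653781
  k=1: (−1)^1·4.0000/(1)·0.8992^2·0.4375^2 = -0.619144
  k=2: (−1)^2·4.0000/(4)·0.8992^0·0.4375^4 = +0.036646
d^2_{0,0}(0.9057) = +0.653781 -0.619144 +0.036646 = +0.071283
|D^2_{0,0}|² = |d^2_{0,0}(β)|² = (+0.071283)² = 0.005081 (the z-rotation phases have unit modulus)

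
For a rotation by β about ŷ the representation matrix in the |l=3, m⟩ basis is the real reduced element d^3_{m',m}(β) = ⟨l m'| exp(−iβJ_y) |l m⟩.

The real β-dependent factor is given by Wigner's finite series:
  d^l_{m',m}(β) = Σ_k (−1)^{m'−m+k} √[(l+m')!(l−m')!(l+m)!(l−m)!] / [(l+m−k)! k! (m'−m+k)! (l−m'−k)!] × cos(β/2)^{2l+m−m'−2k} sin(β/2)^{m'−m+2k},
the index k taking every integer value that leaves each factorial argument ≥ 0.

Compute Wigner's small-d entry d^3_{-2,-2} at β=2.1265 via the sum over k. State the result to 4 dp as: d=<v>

d=-0.1999

d^3_{-2,-2}(β=2.1265) via Wigner's sum:
With c≡cos(β/2)=0.486034 and s≡sin(β/2)=0.873940, N=[1·120·1·120]^{1/2}=120.000000
k∈{0,1} keeps every argument non-negative
  k=0: (−1)^0·120.0000/(120)·0.4860^6·0.8739^0 = +0.013183
  k=1: (−1)^1·120.0000/(24)·0.4860^4·0.8739^2 = -0.213109
d^3_{-2,-2}(2.1265) = +0.013183 -0.213109 = -0.199926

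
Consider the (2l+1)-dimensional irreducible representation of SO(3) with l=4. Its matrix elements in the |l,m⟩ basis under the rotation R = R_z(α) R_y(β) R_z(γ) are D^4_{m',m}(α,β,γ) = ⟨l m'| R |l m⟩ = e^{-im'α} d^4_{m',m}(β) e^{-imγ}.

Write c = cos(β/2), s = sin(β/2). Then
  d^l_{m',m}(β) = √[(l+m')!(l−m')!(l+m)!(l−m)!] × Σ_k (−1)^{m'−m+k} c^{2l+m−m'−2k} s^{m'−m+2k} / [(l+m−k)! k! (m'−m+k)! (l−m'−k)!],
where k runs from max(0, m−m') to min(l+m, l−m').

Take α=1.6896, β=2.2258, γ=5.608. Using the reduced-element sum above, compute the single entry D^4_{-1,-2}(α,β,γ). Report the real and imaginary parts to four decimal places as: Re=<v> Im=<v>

Re=-0.4371 Im=-0.1542

D^4_{-1,-2}(1.6896,2.2258,5.608) = e^{-i·-1·1.6896}·d^4_{-1,-2}(2.2258)·e^{-i·-2·5.608}. Compute d first:
c=cos(2.2258/2)=0.442062, s=sin(2.2258/2)=0.896984; N=√[6·120·2·720]=1018.233765
k∈{0,1,2} keeps every argument non-negative
  k=0: (−1)^1·1018.2338/(240)·0.4421^7·0.8970^1 = -0.012555
  k=1: (−1)^2·1018.2338/(48)·0.4421^5·0.8970^3 = +0.258451
  k=2: (−1)^3·1018.2338/(72)·0.4421^3·0.8970^5 = -0.709397
d^4_{-1,-2}(2.2258) = -0.012555 +0.258451 -0.709397 = -0.463501
Phases: e^{-i·(-1)·1.6896}=-0.118524+0.992951i, e^{-i·(-2)·5.608}=+0.218645-0.975804i ⇒ D=-0.437087-0.154235i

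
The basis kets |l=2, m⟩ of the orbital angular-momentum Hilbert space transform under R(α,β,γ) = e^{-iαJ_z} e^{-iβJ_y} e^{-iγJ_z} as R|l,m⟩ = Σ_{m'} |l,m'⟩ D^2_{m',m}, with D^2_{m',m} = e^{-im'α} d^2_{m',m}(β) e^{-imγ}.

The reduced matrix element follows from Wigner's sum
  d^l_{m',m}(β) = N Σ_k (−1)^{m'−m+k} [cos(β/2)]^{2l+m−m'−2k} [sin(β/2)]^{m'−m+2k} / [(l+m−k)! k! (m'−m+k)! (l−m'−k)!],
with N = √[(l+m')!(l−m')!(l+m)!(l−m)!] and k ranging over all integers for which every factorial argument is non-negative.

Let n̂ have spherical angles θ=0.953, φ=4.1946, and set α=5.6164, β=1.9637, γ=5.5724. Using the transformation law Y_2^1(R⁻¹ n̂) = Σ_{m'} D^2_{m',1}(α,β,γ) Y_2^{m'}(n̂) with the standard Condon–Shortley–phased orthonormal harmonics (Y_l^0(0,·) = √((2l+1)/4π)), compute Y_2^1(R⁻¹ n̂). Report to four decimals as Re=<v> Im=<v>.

Re=0.0072 Im=-0.0841

Need the full column D^2_{m',1} for m'=−2..2 at α=5.6164, β=1.9637, γ=5.5724.
cos(β/2)=0.555485, sin(β/2)=0.831526
d^2_{-2,1}: single k=3 term ⇒ +0.638750;  D = +0.518829-0.372583i
d^2_{-1,1}: k∈[2..3] ⇒ +0.640057 -0.478084 = +0.161972;  D = +0.161816+0.007124i
d^2_{0,1}: k∈[1..2] ⇒ +0.349115 -0.782305 = -0.433190;  D = -0.328293-0.282626i
d^2_{1,1}: k∈[0..1] ⇒ +0.095212 -0.640057 = -0.544845;  D = -0.104624-0.534705i
d^2_{2,1}: single k=0 term ⇒ -0.285052;  D = +0.130000-0.253682i
Y_2^{m'}(θ=0.953,φ=4.1946) and Σ D·Y over m':
  (+0.5188-0.3726i)·(-0.1309-0.2208i)  (+0.1618+0.0071i)·(-0.1805+0.3170i)  (-0.3283-0.2826i)·(+0.0021+0.0000i)  (-0.1046-0.5347i)·(+0.1805+0.3170i)  (+0.1300-0.2537i)·(-0.1309+0.2208i)
Y_2^1(R⁻¹ n̂) = +0.007248-0.084145i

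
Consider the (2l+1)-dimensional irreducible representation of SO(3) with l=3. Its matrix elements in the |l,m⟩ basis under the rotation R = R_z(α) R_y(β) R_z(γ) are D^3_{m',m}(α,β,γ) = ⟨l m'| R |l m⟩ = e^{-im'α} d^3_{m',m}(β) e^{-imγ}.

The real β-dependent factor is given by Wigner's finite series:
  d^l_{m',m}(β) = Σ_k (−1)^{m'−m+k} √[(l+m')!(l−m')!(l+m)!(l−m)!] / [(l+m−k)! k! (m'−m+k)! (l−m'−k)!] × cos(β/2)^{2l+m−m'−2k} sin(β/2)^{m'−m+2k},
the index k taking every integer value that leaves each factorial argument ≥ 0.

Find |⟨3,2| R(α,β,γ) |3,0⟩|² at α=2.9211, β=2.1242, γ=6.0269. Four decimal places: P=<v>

Split into d^3_{2,0}(β=2.1242) × two z-phases.
Half-angle: c=0.487039, s=0.873380. N=√(120·1·6·6)=65.726707
The bounds max(0,m−m')=0 and min(l+m,l−m')=1 give 2 terms
  k=0: (−1)^2·65.7267/(12)·0.4870^4·0.8734^2 = +0.235084
  k=1: (−1)^3·65.7267/(12)·0.4870^2·0.8734^4 = -0.755965
d^3_{2,0}(2.1242) = +0.235084 -0.755965 = -0.520881
|D^3_{2,0}|² = |d^3_{2,0}(β)|² = (-0.520881)² = 0.271317 (the z-rotation phases have unit modulus)

P=0.2713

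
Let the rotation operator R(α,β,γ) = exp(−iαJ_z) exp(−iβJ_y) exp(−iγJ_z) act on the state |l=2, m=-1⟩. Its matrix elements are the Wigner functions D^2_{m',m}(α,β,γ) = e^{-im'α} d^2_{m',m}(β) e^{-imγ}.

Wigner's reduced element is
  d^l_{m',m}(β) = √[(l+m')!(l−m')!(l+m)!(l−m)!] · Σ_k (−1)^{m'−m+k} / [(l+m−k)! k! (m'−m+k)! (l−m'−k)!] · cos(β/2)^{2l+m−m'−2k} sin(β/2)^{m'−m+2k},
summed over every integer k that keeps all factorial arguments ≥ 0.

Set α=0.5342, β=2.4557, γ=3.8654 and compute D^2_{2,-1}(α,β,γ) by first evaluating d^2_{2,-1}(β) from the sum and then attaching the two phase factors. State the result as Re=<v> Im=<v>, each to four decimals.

First d^2_{2,-1}(β=2.4557), then the phase factors e^{-i(2)α} and e^{-i(-1)γ}:
Half-angle: c=0.336263, s=0.941768. N=√(24·1·1·6)=12.000000
The bounds max(0,m−m')=0 and min(l+m,l−m')=0 give 1 term
  k=0: (−1)^3·12.0000/(6)·0.3363^1·0.9418^3 = -0.561748
d^2_{2,-1}(2.4557) = -0.561748
Phases: e^{-i·(2)·0.5342}=+0.481527-0.876431i, e^{-i·(-1)·3.8654}=-0.749290-0.662242i ⇒ D=+0.528724-0.189766i

Re=0.5287 Im=-0.1898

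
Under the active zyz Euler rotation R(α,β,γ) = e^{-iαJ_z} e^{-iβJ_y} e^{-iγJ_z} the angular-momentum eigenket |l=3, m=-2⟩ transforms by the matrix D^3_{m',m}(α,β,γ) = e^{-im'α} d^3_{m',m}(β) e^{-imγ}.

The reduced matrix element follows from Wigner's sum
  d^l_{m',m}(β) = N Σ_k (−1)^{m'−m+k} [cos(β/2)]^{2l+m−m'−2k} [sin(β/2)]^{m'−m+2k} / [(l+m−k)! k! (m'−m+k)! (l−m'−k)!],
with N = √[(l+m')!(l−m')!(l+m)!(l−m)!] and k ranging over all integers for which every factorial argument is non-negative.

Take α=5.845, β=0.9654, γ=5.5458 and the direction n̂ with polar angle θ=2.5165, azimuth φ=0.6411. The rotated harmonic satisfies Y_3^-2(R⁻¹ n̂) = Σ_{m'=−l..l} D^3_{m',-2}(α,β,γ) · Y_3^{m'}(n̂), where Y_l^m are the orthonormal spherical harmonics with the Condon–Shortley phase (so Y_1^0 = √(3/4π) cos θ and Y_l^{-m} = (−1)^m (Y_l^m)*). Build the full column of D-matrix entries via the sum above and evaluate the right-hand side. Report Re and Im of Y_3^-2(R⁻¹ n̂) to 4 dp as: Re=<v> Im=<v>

Need the full column D^3_{m',-2} for m'=−3..3 at α=5.845, β=0.9654, γ=5.5458.
cos(β/2)=0.885745, sin(β/2)=0.464172
d^3_{-3,-2}: single k=1 term ⇒ +0.619867;  D = -0.581803-0.213870i
d^3_{-2,-2}: k∈[0..1] ⇒ +0.482894 -0.663076 = -0.180182;  D = +0.126762+0.128050i
d^3_{-1,-2}: k∈[0..1] ⇒ -0.800244 +0.439535 = -0.360709;  D = +0.121026+0.339799i
d^3_{0,-2}: k∈[0..1] ⇒ +0.726363 -0.199478 = +0.526885;  D = +0.050517-0.524458i
d^3_{1,-2}: k∈[0..1] ⇒ -0.439535 +0.060354 = -0.379182;  D = -0.193065+0.326350i
d^3_{2,-2}: k∈[0..1] ⇒ +0.182098 -0.010002 = +0.172096;  D = +0.142192-0.096945i
d^3_{3,-2}: single k=0 term ⇒ -0.046750;  D = -0.046151+0.007458i
Y_3^{m'}(θ=2.5165,φ=0.6411) and Σ D·Y over m':
  (-0.5818-0.2139i)·(-0.0289-0.0785i)  (+0.1268+0.1280i)·(-0.0808+0.2720i)  (+0.1210+0.3398i)·(+0.3468-0.2588i)  (+0.0505-0.5245i)·(-0.0871+0.0000i)  (-0.1931+0.3264i)·(-0.3468-0.2588i)  (+0.1422-0.0969i)·(-0.0808-0.2720i)  (-0.0462+0.0075i)·(+0.0289-0.0785i)
Y_3^-2(R⁻¹ n̂) = +0.193228+0.117941i

Re=0.1932 Im=0.1179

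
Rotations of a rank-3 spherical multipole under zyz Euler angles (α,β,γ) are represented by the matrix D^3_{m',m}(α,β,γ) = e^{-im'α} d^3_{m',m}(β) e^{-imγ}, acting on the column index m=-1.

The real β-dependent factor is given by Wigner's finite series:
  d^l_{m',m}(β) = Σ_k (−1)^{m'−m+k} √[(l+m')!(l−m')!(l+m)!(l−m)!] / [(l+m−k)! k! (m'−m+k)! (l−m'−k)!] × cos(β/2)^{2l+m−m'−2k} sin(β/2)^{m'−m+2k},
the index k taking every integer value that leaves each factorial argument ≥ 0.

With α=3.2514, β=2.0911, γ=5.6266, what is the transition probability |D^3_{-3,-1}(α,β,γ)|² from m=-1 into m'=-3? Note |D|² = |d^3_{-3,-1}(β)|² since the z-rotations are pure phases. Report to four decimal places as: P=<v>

P=0.0336

First d^3_{-3,-1}(β=2.0911), then the phase factors e^{-i(-3)α} and e^{-i(-1)γ}:
c=cos(2.0911/2)=0.501426, s=sin(2.0911/2)=0.865200; N=√[1·720·2·24]=185.903201
k∈{2} keeps every argument non-negative
  k=2: (−1)^0·185.9032/(48)·0.5014^4·0.8652^2 = +0.183277
d^3_{-3,-1}(2.0911) = +0.183277
|D^3_{-3,-1}|² = |d^3_{-3,-1}(β)|² = (+0.183277)² = 0.033590 (the z-rotation phases have unit modulus)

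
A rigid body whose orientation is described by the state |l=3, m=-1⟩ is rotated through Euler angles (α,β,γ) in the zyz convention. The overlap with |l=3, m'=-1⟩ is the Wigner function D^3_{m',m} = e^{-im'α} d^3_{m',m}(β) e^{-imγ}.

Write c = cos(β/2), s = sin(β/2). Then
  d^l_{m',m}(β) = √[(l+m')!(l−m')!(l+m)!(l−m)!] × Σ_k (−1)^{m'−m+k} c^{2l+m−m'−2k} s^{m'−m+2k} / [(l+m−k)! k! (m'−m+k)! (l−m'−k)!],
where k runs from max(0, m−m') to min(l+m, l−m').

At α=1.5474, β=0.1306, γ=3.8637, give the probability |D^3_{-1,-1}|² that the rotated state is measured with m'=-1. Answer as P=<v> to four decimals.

Split into d^3_{-1,-1}(β=0.1306) × two z-phases.
With c≡cos(β/2)=0.997869 and s≡sin(β/2)=0.065254, N=[2·24·2·24]^{1/2}=48.000000
k∈{0,1,2} keeps every argument non-negative
  k=0: (−1)^0·48.0000/(48)·0.9979^6·0.0653^0 = +0.987280
  k=1: (−1)^1·48.0000/(6)·0.9979^4·0.0653^2 = -0.033775
  k=2: (−1)^2·48.0000/(8)·0.9979^2·0.0653^4 = +0.000108
d^3_{-1,-1}(0.1306) = +0.987280 -0.033775 +0.000108 = +0.953614
|D^3_{-1,-1}|² = |d^3_{-1,-1}(β)|² = (+0.953614)² = 0.909379 (the z-rotation phases have unit modulus)

P=0.9094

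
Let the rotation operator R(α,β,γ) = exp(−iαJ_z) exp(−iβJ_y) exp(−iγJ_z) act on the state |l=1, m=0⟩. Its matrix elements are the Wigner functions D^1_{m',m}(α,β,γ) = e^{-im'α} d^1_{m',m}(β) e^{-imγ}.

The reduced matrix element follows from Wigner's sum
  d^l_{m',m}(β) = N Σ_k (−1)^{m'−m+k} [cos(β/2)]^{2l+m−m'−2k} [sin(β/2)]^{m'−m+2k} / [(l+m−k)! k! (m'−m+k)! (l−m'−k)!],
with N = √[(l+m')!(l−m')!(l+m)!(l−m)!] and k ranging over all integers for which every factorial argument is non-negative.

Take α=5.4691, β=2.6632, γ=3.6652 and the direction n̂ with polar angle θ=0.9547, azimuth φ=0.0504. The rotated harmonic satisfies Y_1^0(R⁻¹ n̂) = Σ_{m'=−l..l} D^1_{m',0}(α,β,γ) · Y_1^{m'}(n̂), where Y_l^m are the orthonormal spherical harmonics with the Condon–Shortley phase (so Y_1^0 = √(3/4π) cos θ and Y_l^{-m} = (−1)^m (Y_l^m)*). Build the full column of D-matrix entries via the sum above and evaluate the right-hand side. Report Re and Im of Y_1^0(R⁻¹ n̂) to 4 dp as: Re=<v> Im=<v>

Need the full column D^1_{m',0} for m'=−1..1 at α=5.4691, β=2.6632, γ=3.6652.
cos(β/2)=0.236922, sin(β/2)=0.971529
d^1_{-1,0}: single k=1 term ⇒ +0.325519;  D = +0.223480-0.236684i
d^1_{0,0}: k∈[0..1] ⇒ +0.056132 -0.943868 = -0.887736;  D = -0.887736+0.000000i
d^1_{1,0}: single k=0 term ⇒ -0.325519;  D = -0.223480-0.236684i
Y_1^{m'}(θ=0.9547,φ=0.0504) and Σ D·Y over m':
  (+0.2235-0.2367i)·(+0.2816-0.0142i)  (-0.8877+0.0000i)·(+0.2823+0.0000i)  (-0.2235-0.2367i)·(-0.2816-0.0142i)
Y_1^0(R⁻¹ n̂) = -0.131499+0.000000i

Re=-0.1315 Im=0.0000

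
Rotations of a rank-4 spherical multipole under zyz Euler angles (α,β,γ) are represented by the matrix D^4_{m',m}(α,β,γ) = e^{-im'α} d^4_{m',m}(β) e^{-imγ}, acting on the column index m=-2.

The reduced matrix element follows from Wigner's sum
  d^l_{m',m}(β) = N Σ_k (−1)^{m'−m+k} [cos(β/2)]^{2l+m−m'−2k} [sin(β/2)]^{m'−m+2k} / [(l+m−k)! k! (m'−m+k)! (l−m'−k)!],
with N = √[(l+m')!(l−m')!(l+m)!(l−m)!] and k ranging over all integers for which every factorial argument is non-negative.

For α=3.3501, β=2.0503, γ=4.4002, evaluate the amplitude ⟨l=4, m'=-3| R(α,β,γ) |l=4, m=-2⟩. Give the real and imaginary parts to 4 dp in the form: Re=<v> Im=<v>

First d^4_{-3,-2}(β=2.0503), then the phase factors e^{-i(-3)α} and e^{-i(-2)γ}:
c=cos(2.0503/2)=0.518971, s=sin(2.0503/2)=0.854792; N=√[1·5040·2·720]=2693.993318
The bounds max(0,m−m')=1 and min(l+m,l−m')=2 give 2 terms
  k=1: (−1)^0·2693.9933/(720)·0.5190^7·0.8548^1 = +0.032428
  k=2: (−1)^1·2693.9933/(240)·0.5190^5·0.8548^3 = -0.263925
d^4_{-3,-2}(2.0503) = +0.032428 -0.263925 = -0.231497
Phases: e^{-i·(-3)·3.3501}=-0.810658-0.585521i, e^{-i·(-2)·4.4002}=-0.811327+0.584593i ⇒ D=-0.231497-0.000265i

Re=-0.2315 Im=-0.0003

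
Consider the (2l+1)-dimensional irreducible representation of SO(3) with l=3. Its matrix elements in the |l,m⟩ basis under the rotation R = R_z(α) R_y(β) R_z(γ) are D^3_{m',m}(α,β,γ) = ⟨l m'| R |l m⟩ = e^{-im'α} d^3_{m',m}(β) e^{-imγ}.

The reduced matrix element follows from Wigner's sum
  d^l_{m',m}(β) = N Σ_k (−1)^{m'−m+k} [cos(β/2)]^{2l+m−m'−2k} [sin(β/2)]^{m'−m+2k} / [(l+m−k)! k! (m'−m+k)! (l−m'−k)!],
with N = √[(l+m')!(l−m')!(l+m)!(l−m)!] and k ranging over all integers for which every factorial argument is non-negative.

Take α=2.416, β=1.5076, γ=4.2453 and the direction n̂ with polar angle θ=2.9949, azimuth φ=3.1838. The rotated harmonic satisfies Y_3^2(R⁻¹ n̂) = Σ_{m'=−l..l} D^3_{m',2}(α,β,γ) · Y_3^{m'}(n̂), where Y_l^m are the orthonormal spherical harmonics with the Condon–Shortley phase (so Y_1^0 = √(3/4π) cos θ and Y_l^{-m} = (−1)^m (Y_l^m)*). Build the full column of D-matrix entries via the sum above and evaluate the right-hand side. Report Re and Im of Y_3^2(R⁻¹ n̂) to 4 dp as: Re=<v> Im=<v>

Re=-0.0182 Im=-0.0393

Need the full column D^3_{m',2} for m'=−3..3 at α=2.416, β=1.5076, γ=4.2453.
cos(β/2)=0.729093, sin(β/2)=0.684414
d^3_{-3,2}: single k=5 term ⇒ +0.268197;  D = +0.086450-0.253882i
d^3_{-2,2}: k∈[4..5] ⇒ +0.583193 -0.102781 = +0.480412;  D = -0.417623+0.237458i
d^3_{-1,2}: k∈[3..4] ⇒ +0.785844 -0.346241 = +0.439604;  D = +0.430075+0.091031i
d^3_{0,2}: k∈[2..3] ⇒ +0.724989 -0.638856 = +0.086133;  D = -0.051204-0.069260i
d^3_{1,2}: k∈[1..2] ⇒ +0.445897 -0.785844 = -0.339947;  D = +0.030207-0.338602i
d^3_{2,2}: k∈[0..1] ⇒ +0.150210 -0.661821 = -0.511611;  D = -0.372161+0.351059i
d^3_{3,2}: single k=0 term ⇒ -0.345391;  D = +0.345228-0.010580i
Y_3^{m'}(θ=2.9949,φ=3.1838) and Σ D·Y over m':
  (+0.0864-0.2539i)·(-0.0013+0.0002i)  (-0.4176+0.2375i)·(-0.0215+0.0018i)  (+0.4301+0.0910i)·(-0.1837+0.0078i)  (-0.0512-0.0693i)·(-0.6989+0.0000i)  (+0.0302-0.3386i)·(+0.1837+0.0078i)  (-0.3722+0.3511i)·(-0.0215-0.0018i)  (+0.3452-0.0106i)·(+0.0013+0.0002i)
Y_3^2(R⁻¹ n̂) = -0.018182-0.039329i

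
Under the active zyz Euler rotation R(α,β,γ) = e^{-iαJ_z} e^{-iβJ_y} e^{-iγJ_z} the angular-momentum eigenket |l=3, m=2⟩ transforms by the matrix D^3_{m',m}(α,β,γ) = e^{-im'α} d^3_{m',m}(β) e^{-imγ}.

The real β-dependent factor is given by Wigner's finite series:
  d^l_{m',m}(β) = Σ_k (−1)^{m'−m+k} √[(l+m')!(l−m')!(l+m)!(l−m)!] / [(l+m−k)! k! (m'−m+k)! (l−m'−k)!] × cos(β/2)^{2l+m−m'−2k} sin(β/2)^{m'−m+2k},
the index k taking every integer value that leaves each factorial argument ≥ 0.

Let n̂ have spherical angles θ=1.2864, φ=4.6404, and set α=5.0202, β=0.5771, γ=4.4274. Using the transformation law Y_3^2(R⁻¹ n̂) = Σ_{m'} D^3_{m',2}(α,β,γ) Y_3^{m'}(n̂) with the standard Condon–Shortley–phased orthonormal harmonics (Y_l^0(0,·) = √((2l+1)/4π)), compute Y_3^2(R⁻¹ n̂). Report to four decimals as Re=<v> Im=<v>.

Re=-0.3086 Im=0.1724

Need the full column D^3_{m',2} for m'=−3..3 at α=5.0202, β=0.5771, γ=4.4274.
cos(β/2)=0.958657, sin(β/2)=0.284562
d^3_{-3,2}: single k=5 term ⇒ +0.004382;  D = +0.004368-0.000339i
d^3_{-2,2}: k∈[4..5] ⇒ +0.030131 -0.000531 = +0.029600;  D = +0.011122+0.027431i
d^3_{-1,2}: k∈[3..4] ⇒ +0.128397 -0.005657 = +0.122740;  D = -0.094427+0.078413i
d^3_{0,2}: k∈[2..3] ⇒ +0.374602 -0.033006 = +0.341595;  D = -0.287594-0.184329i
d^3_{1,2}: k∈[1..2] ⇒ +0.728610 -0.128397 = +0.600213;  D = +0.155560-0.579704i
d^3_{2,2}: k∈[0..1] ⇒ +0.776213 -0.341963 = +0.434250;  D = +0.433798-0.019814i
d^3_{3,2}: single k=0 term ⇒ -0.564379;  D = -0.195355-0.529490i
Y_3^{m'}(θ=1.2864,φ=4.6404) and Σ D·Y over m':
  (+0.0044-0.0003i)·(+0.0791-0.3604i)  (+0.0111+0.0274i)·(-0.2614-0.0379i)  (-0.0944+0.0784i)·(+0.0135-0.1876i)  (-0.2876-0.1843i)·(-0.2729+0.0000i)  (+0.1556-0.5797i)·(-0.0135-0.1876i)  (+0.4338-0.0198i)·(-0.2614+0.0379i)  (-0.1954-0.5295i)·(-0.0791-0.3604i)
Y_3^2(R⁻¹ n̂) = -0.308617+0.172429i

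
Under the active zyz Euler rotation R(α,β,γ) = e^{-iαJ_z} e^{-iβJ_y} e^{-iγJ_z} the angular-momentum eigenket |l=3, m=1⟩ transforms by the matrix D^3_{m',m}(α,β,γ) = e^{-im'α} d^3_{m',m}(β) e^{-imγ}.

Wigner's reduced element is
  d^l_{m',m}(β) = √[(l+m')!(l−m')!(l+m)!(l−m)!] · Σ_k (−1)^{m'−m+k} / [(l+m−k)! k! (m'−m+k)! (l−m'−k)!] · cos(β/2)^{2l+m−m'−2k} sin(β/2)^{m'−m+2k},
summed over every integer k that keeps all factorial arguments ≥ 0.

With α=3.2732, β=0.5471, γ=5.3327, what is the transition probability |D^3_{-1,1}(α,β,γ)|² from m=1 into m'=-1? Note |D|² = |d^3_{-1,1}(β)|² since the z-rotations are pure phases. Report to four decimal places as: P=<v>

First d^3_{-1,1}(β=0.5471), then the phase factors e^{-i(-1)α} and e^{-i(1)γ}:
With c≡cos(β/2)=0.962818 and s≡sin(β/2)=0.270151, N=[2·24·24·2]^{1/2}=48.000000
The bounds max(0,m−m')=2 and min(l+m,l−m')=4 give 3 terms
  k=2: (−1)^0·48.0000/(8)·0.9628^4·0.2702^2 = +0.376306
  k=3: (−1)^1·48.0000/(6)·0.9628^2·0.2702^4 = -0.039501
  k=4: (−1)^2·48.0000/(48)·0.9628^0·0.2702^6 = +0.000389
d^3_{-1,1}(0.5471) = +0.376306 -0.039501 +0.000389 = +0.337194
|D^3_{-1,1}|² = |d^3_{-1,1}(β)|² = (+0.337194)² = 0.113700 (the z-rotation phases have unit modulus)

P=0.1137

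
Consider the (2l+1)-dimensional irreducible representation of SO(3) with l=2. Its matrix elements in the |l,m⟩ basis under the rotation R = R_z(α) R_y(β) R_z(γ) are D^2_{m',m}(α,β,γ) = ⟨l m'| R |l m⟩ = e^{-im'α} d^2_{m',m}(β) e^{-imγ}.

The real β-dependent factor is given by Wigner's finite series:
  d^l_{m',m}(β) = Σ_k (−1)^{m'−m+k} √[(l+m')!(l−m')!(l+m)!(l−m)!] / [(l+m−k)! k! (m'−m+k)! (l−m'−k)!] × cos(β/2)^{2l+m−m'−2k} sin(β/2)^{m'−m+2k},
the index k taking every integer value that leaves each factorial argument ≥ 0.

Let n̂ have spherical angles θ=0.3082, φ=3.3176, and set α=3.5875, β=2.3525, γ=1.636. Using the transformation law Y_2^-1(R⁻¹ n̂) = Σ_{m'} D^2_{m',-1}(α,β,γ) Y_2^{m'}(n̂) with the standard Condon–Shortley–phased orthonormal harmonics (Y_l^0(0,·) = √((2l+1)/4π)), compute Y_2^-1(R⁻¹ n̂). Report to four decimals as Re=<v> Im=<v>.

Need the full column D^2_{m',-1} for m'=−2..2 at α=3.5875, β=2.3525, γ=1.636.
cos(β/2)=0.384389, sin(β/2)=0.923171
d^2_{-2,-1}: single k=1 term ⇒ +0.104864;  D = -0.085724+0.060397i
d^2_{-1,-1}: k∈[0..1] ⇒ +0.021832 -0.377771 = -0.355939;  D = -0.174106+0.310451i
d^2_{0,-1}: k∈[0..1] ⇒ -0.128432 +0.740787 = +0.612356;  D = -0.039900+0.611054i
d^2_{1,-1}: k∈[0..1] ⇒ +0.377771 -0.726321 = -0.348550;  D = +0.129512+0.323595i
d^2_{2,-1}: single k=0 term ⇒ -0.604850;  D = -0.444952-0.409709i
Y_2^{m'}(θ=0.3082,φ=3.3176) and Σ D·Y over m':
  (-0.0857+0.0604i)·(+0.0334-0.0123i)  (-0.1741+0.3105i)·(-0.2199+0.0391i)  (-0.0399+0.6111i)·(+0.5437+0.0000i)  (+0.1295+0.3236i)·(+0.2199+0.0391i)  (-0.4450-0.4097i)·(+0.0334+0.0123i)
Y_2^-1(R⁻¹ n̂) = +0.008322+0.317331i

Re=0.0083 Im=0.3173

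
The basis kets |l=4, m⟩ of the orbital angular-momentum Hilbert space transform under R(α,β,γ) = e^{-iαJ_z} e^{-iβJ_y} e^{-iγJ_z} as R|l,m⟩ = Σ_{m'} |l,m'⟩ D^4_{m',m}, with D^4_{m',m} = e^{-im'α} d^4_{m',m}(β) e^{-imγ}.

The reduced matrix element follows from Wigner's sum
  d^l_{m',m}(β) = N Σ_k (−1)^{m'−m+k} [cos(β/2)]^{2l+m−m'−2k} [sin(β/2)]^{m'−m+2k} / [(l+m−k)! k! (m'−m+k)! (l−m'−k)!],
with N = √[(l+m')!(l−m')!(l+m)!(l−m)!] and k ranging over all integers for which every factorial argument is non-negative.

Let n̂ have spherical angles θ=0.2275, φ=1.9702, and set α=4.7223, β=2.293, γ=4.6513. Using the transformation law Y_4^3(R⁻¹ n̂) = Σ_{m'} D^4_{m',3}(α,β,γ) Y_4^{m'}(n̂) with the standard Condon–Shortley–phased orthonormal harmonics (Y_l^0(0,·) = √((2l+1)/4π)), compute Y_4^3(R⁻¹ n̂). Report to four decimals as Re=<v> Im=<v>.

Re=-0.1241 Im=0.1763

Need the full column D^4_{m',3} for m'=−4..4 at α=4.7223, β=2.293, γ=4.6513.
cos(β/2)=0.411680, sin(β/2)=0.911329
d^4_{-4,3}: single k=7 term ⇒ +0.607896;  D = +0.134387-0.592856i
d^4_{-3,3}: k∈[6..7] ⇒ +0.679621 -0.475773 = +0.203848;  D = +0.199241+0.043092i
d^4_{-2,3}: k∈[5..6] ⇒ +0.492310 -0.804171 = -0.311861;  D = +0.062901-0.305452i
d^4_{-1,3}: k∈[4..5] ⇒ +0.262094 -0.770618 = -0.508524;  D = +0.499065+0.097626i
d^4_{0,3}: k∈[3..4] ⇒ +0.105898 -0.518940 = -0.413043;  D = -0.075274+0.406126i
d^4_{1,3}: k∈[2..3] ⇒ +0.032090 -0.262094 = -0.230003;  D = -0.226556-0.039673i
d^4_{2,3}: k∈[1..2] ⇒ +0.006834 -0.100463 = -0.093630;  D = +0.015235-0.092382i
d^4_{3,3}: k∈[0..1] ⇒ +0.000825 -0.028301 = -0.027476;  D = +0.027153+0.004202i
d^4_{4,3}: single k=0 term ⇒ -0.005166;  D = -0.000739+0.005113i
Y_4^{m'}(θ=0.2275,φ=1.9702) and Σ D·Y over m':
  (+0.1344-0.5929i)·(-0.0000-0.0011i)  (+0.1992+0.0431i)·(+0.0130+0.0051i)  (+0.0629-0.3055i)·(-0.0670+0.0688i)  (+0.4991+0.0976i)·(-0.1473-0.3490i)  (-0.0753+0.4061i)·(+0.6406+0.0000i)  (-0.2266-0.0397i)·(+0.1473-0.3490i)  (+0.0152-0.0924i)·(-0.0670-0.0688i)  (+0.0272+0.0042i)·(-0.0130+0.0051i)  (-0.0007+0.0051i)·(-0.0000+0.0011i)
Y_4^3(R⁻¹ n̂) = -0.124141+0.176302i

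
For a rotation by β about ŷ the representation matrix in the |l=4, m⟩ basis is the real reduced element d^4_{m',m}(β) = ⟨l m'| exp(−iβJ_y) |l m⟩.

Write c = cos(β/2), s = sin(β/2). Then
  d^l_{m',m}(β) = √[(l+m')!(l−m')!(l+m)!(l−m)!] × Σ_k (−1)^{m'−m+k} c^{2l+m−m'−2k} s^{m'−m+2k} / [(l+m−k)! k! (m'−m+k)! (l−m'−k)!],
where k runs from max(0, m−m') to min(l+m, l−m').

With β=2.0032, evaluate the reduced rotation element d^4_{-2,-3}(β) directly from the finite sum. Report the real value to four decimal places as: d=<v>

d^4_{-2,-3}(β=2.0032) via Wigner's sum:
Half-angle: c=0.538955, s=0.842334. N=√(2·720·1·5040)=2693.993318
Admissible k: 0..1 (factorial args all ≥0)
  k=0: (−1)^1·2693.9933/(720)·0.5390^7·0.8423^1 = -0.041631
  k=1: (−1)^2·2693.9933/(240)·0.5390^5·0.8423^3 = +0.305072
d^4_{-2,-3}(2.0032) = -0.041631 +0.305072 = +0.263441

d=0.2634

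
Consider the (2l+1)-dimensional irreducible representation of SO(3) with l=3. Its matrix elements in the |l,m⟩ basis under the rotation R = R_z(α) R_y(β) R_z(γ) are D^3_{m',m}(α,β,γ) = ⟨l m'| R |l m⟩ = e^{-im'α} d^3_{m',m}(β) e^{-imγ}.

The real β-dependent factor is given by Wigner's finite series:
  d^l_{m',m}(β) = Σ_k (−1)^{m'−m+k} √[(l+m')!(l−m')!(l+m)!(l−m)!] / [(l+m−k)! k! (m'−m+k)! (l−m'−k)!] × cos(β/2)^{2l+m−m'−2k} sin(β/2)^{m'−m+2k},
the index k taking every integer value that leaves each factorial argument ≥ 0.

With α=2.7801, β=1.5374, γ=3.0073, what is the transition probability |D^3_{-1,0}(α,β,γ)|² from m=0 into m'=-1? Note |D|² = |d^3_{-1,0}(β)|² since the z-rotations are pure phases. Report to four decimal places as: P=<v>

P=0.1852

First d^3_{-1,0}(β=1.5374), then the phase factors e^{-i(-1)α} and e^{-i(0)γ}:
Half-angle: c=0.718815, s=0.695201. N=√(2·24·6·6)=41.569219
k: max(0,(0)−(-1))=1 … min(3+(0),3−(-1))=3
  k=1: (−1)^0·41.5692/(12)·0.7188^5·0.6952^1 = +0.462154
  k=2: (−1)^1·41.5692/(4)·0.7188^3·0.6952^3 = -1.296866
  k=3: (−1)^2·41.5692/(12)·0.7188^1·0.6952^5 = +0.404353
d^3_{-1,0}(1.5374) = +0.462154 -1.296866 +0.404353 = -0.430359
|D^3_{-1,0}|² = |d^3_{-1,0}(β)|² = (-0.430359)² = 0.185209 (the z-rotation phases have unit modulus)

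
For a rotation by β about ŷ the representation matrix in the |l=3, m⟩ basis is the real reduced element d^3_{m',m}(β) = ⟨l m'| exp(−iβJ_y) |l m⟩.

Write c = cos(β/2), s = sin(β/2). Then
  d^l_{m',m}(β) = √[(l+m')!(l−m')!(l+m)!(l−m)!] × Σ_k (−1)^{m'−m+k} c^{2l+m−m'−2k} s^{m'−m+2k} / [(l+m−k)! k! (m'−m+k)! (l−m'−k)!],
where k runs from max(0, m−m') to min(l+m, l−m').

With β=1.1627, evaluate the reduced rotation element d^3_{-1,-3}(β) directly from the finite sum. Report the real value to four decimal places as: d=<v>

d^3_{-1,-3}(β=1.1627) via Wigner's sum:
c=cos(1.1627/2)=0.835722, s=sin(1.1627/2)=0.549153; N=√[2·24·1·720]=185.903201
k: max(0,(-3)−(-1))=0 … min(3+(-3),3−(-1))=0
  k=0: (−1)^2·185.9032/(48)·0.8357^4·0.5492^2 = +0.569743
d^3_{-1,-3}(1.1627) = +0.569743

d=0.5697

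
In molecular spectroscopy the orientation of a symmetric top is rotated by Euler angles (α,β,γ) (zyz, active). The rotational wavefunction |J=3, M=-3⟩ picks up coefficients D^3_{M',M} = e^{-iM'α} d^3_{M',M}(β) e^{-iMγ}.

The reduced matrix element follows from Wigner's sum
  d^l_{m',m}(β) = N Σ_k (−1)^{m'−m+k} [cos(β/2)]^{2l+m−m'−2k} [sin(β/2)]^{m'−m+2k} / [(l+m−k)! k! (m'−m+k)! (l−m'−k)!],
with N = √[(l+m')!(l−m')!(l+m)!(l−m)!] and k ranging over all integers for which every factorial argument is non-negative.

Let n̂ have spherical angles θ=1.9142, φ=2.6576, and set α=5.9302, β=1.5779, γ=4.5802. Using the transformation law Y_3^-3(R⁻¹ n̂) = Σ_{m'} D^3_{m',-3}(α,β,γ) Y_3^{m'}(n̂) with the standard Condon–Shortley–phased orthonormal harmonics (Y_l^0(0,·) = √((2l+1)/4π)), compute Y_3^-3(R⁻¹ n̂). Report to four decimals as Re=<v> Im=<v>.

Re=0.0200 Im=0.0029

Need the full column D^3_{m',-3} for m'=−3..3 at α=5.9302, β=1.5779, γ=4.5802.
cos(β/2)=0.704591, sin(β/2)=0.709614
d^3_{-3,-3}: single k=0 term ⇒ +0.122355;  D = +0.121543+0.014073i
d^3_{-2,-3}: single k=0 term ⇒ -0.301844;  D = -0.269352-0.136232i
d^3_{-1,-3}: single k=0 term ⇒ +0.480660;  D = +0.327479+0.351840i
d^3_{0,-3}: single k=0 term ⇒ -0.558975;  D = -0.215906-0.515594i
d^3_{1,-3}: single k=0 term ⇒ +0.487537;  D = +0.021241+0.487074i
d^3_{2,-3}: single k=0 term ⇒ -0.310544;  D = +0.094558-0.295798i
d^3_{3,-3}: single k=0 term ⇒ +0.127683;  D = -0.078525+0.100681i
Y_3^{m'}(θ=1.9142,φ=2.6576) and Σ D·Y over m':
  (+0.1215+0.0141i)·(-0.0413-0.3459i)  (-0.2694-0.1362i)·(-0.1730-0.2513i)  (+0.3275+0.3518i)·(+0.1167+0.0613i)  (-0.2159-0.5156i)·(+0.3057+0.0000i)  (+0.0212+0.4871i)·(-0.1167+0.0613i)  (+0.0946-0.2958i)·(-0.1730+0.2513i)  (-0.0785+0.1007i)·(+0.0413-0.3459i)
Y_3^-3(R⁻¹ n̂) = +0.020032+0.002866i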